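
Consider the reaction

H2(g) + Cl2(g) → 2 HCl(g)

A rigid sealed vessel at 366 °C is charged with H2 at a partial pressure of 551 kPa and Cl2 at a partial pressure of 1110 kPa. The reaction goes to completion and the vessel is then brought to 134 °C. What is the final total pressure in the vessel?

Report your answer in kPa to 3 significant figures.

Because the vessel is rigid and T is held at 366 °C, work the stoichiometry in partial pressures (P_i = n_iRT/V).
P(Cl2) required for 551 kPa of H2 = (1/1) × 551 = 551.0 kPa; available 1110 kPa, so H2 is limiting.
P(Cl2) remaining = 1110 − (1/1) × 551 = 559.0 kPa
P(gaseous products) = (2)/1 × 551 = 1102 kPa
P_total at 366 °C = 559.0 + 1102 = 1661 kPa
Scaling to 134 °C: P = 1661 × 407.15/639.15 = 1058 kPa

1060 kPa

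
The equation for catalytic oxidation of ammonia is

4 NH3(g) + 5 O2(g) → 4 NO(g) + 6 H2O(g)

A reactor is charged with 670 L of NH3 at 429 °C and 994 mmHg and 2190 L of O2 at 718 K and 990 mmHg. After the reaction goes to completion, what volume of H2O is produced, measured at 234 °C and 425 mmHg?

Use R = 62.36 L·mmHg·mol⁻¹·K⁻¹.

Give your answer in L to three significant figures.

1700 L

n(NH3) = PV/RT = (994 × 670) / (62.36 × 702.15) = 15.21 mol
n(O2) = PV/RT = (990 × 2190) / (62.36 × 718) = 48.42 mol
For 15.21 mol NH3, stoichiometry requires (5/4) × 15.21 = 19.01 mol O2; 48.42 mol is available, so NH3 is limiting.
n(H2O) = (6/4) × 15.21 = 22.82 mol
V(H2O) = nRT/P = 22.82 × 62.36 × 507.15 / 425 = 1698 L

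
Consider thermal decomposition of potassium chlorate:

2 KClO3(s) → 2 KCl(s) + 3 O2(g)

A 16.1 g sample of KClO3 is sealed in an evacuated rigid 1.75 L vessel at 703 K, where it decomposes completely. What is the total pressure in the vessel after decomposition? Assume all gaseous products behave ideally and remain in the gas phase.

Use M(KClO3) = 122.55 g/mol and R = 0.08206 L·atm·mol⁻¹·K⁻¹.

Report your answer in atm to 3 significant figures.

n(KClO3) = 16.1 / 122.55 = 0.1314 mol
n(gas produced) = (3/2) × 0.1314 = 0.1971 mol
P = nRT/V = 0.1971 × 0.08206 × 703 / 1.75 = 6.497 atm

6.50 atm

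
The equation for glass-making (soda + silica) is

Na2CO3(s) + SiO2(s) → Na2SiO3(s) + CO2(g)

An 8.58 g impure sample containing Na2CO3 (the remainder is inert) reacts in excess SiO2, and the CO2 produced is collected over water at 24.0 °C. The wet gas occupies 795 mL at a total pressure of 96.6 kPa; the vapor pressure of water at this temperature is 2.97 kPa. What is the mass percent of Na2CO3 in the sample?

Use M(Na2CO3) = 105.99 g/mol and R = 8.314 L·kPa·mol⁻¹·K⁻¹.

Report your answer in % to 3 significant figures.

P(CO2) = 96.6 − 2.97 = 93.63 kPa
n(CO2) = PV/RT = (93.63 × 0.7950) / (8.314 × 297.15) = 0.03013 mol
n(Na2CO3) = (1/1) × 0.03013 = 0.03013 mol
m(Na2CO3) = 0.03013 × 105.99 = 3.193 g
%Na2CO3 = 3.193 / 8.58 × 100 = 37.21%

37.2 %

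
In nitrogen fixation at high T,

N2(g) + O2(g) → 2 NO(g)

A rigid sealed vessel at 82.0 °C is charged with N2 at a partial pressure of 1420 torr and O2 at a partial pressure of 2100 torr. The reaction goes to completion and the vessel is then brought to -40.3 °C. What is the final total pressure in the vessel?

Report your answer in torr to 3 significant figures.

2310 torr

Because the vessel is rigid and T is held at 82.0 °C, work the stoichiometry in partial pressures (P_i = n_iRT/V).
P(O2) required for 1420 torr of N2 = (1/1) × 1420 = 1420 torr; available 2100 torr, so N2 is limiting.
P(O2) remaining = 2100 − (1/1) × 1420 = 680.0 torr
P(gaseous products) = (2)/1 × 1420 = 2840 torr
P_total at 82.0 °C = 680.0 + 2840 = 3520 torr
Scaling to -40.3 °C: P = 3520 × 232.85/355.15 = 2308 torr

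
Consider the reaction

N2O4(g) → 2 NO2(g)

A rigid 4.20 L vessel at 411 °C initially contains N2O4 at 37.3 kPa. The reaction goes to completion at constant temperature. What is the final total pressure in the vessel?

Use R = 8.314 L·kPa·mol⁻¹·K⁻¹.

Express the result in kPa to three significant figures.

74.6 kPa

Since T and V are fixed, P_final/P_initial = n_final/n_initial = 2/1.
P_final = (2/1) × 37.3 = 74.60 kPa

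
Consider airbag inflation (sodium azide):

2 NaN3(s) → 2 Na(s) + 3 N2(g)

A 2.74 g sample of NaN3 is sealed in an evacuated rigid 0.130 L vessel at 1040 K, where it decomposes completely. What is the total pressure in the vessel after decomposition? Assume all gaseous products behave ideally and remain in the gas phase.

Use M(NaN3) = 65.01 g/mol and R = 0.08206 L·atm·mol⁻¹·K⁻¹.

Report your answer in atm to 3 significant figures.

41.5 atm

n(NaN3) = 2.74 / 65.01 = 0.04215 mol
n(gas produced) = (3/2) × 0.04215 = 0.06323 mol
P = nRT/V = 0.06323 × 0.08206 × 1040 / 0.130 = 41.51 atm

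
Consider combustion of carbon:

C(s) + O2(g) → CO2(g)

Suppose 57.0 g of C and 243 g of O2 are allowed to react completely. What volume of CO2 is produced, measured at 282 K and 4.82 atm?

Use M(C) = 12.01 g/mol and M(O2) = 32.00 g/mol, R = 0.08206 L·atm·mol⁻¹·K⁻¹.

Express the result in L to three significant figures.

22.8 L

n(C) = 57.0 / 12.01 = 4.746 mol
n(O2) = 243 / 32.00 = 7.594 mol
For 4.746 mol C, stoichiometry requires (1/1) × 4.746 = 4.746 mol O2; 7.594 mol is available, so C is limiting.
n(CO2) = (1/1) × 4.746 = 4.746 mol
V(CO2) = nRT/P = 4.746 × 0.08206 × 282 / 4.82 = 22.79 L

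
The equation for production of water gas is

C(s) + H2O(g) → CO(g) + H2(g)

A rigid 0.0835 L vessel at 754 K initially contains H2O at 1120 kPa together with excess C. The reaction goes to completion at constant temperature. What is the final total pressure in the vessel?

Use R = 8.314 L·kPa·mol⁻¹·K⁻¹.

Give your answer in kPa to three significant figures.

2240 kPa

Since T and V are fixed, P_final/P_initial = n_final/n_initial = 2/1.
P_final = (2/1) × 1120 = 2240 kPa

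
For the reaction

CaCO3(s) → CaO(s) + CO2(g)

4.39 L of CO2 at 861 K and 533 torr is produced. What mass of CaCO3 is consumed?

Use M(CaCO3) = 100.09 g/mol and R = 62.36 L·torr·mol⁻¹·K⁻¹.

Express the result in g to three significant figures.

4.36 g

n(CO2) = PV/RT = (533 × 4.39) / (62.36 × 861) = 0.04358 mol
n(CaCO3) = (1/1) × 0.04358 = 0.04358 mol
m(CaCO3) = 0.04358 × 100.09 = 4.362 g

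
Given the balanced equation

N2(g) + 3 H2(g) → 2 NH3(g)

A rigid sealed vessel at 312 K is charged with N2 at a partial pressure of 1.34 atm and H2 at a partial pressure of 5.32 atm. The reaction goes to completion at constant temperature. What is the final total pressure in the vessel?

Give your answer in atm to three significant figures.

3.98 atm

With V and T fixed, P_i ∝ n_i, so the mole ratios apply directly to partial pressures at 312 K.
P(H2) required for 1.34 atm of N2 = (3/1) × 1.34 = 4.020 atm; available 5.32 atm, so N2 is limiting.
P(H2) remaining = 5.32 − (3/1) × 1.34 = 1.300 atm
P(gaseous products) = (2)/1 × 1.34 = 2.680 atm
P_total at 312 K = 1.300 + 2.680 = 3.980 atm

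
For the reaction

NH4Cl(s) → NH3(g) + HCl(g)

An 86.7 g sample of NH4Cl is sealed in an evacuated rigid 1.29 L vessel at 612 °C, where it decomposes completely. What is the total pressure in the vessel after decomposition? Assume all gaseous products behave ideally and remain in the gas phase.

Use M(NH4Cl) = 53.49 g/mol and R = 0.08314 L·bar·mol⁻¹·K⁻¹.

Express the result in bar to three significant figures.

n(NH4Cl) = 86.7 / 53.49 = 1.621 mol
n(gas produced) = (2/1) × 1.621 = 3.242 mol
P = nRT/V = 3.242 × 0.08314 × 885.15 / 1.29 = 184.9 bar

185 bar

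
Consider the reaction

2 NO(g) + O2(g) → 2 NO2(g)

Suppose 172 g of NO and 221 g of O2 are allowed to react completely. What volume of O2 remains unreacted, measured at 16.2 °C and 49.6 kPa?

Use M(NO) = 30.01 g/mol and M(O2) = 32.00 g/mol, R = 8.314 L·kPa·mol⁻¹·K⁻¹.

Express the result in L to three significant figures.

n(NO) = 172 / 30.01 = 5.731 mol
n(O2) = 221 / 32.00 = 6.906 mol
For 5.731 mol NO, stoichiometry requires (1/2) × 5.731 = 2.865 mol O2; 6.906 mol is available, so NO is limiting.
n(O2) consumed = (1/2) × 5.731 = 2.865 mol; remaining = 6.906 − 2.865 = 4.041 mol
V(O2) = nRT/P = 4.041 × 8.314 × 289.35 / 49.6 = 196.0 L

196 L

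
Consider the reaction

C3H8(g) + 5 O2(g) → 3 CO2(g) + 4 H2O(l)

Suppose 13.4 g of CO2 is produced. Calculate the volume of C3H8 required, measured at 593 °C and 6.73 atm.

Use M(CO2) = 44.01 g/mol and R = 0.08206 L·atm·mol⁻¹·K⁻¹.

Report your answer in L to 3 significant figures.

n(CO2) = 13.40 / 44.01 = 0.3045 mol
n(C3H8) = (1/3) × 0.3045 = 0.1015 mol
V = nRT/P = 0.1015 × 0.08206 × 866.15 / 6.73 = 1.072 L

1.07 L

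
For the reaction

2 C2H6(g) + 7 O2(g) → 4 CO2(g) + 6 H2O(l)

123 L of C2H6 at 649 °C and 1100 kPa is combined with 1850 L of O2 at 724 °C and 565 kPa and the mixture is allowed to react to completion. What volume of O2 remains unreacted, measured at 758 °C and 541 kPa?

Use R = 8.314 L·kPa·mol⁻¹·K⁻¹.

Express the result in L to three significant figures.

1020 L

n(C2H6) = PV/RT = (1100 × 123) / (8.314 × 922.15) = 17.65 mol
n(O2) = PV/RT = (565 × 1850) / (8.314 × 997.15) = 126.1 mol
For 17.65 mol C2H6, stoichiometry requires (7/2) × 17.65 = 61.77 mol O2; 126.1 mol is available, so C2H6 is limiting.
n(O2) consumed = (7/2) × 17.65 = 61.77 mol; remaining = 126.1 − 61.77 = 64.33 mol
V(O2) = nRT/P = 64.33 × 8.314 × 1031.15 / 541 = 1019 L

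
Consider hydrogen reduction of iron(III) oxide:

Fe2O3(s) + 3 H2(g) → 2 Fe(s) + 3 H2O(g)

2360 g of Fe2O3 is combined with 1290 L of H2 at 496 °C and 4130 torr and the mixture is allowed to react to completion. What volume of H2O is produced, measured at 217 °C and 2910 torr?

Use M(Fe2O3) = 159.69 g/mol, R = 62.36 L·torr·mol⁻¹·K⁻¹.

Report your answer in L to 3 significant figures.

466 L

n(Fe2O3) = 2360 / 159.69 = 14.78 mol
n(H2) = PV/RT = (4130 × 1290) / (62.36 × 769.15) = 111.1 mol
For 14.78 mol Fe2O3, stoichiometry requires (3/1) × 14.78 = 44.34 mol H2; 111.1 mol is available, so Fe2O3 is limiting.
n(H2O) = (3/1) × 14.78 = 44.34 mol
V(H2O) = nRT/P = 44.34 × 62.36 × 490.15 / 2910 = 465.7 L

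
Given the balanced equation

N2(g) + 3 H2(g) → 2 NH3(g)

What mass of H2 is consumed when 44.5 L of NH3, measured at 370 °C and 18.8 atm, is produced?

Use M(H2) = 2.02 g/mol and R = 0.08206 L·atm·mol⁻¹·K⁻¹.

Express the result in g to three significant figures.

n(NH3) = PV/RT = (18.8 × 44.5) / (0.08206 × 643.15) = 15.85 mol
n(H2) = (3/2) × 15.85 = 23.77 mol
m(H2) = 23.77 × 2.02 = 48.02 g

48.0 g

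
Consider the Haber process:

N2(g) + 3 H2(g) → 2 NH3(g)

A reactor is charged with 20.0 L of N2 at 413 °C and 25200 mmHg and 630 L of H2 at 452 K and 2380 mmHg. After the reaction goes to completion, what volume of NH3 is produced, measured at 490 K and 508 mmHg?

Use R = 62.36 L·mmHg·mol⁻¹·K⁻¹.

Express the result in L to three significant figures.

1420 L

n(N2) = PV/RT = (25200 × 20.0) / (62.36 × 686.15) = 11.78 mol
n(H2) = PV/RT = (2380 × 630) / (62.36 × 452) = 53.20 mol
For 11.78 mol N2, stoichiometry requires (3/1) × 11.78 = 35.34 mol H2; 53.20 mol is available, so N2 is limiting.
n(NH3) = (2/1) × 11.78 = 23.56 mol
V(NH3) = nRT/P = 23.56 × 62.36 × 490 / 508 = 1417 L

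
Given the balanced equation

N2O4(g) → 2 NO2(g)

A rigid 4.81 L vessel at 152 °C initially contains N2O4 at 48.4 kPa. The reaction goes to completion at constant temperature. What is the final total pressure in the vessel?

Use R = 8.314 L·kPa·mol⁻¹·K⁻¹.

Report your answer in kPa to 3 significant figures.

96.8 kPa

Since T and V are fixed, P_final/P_initial = n_final/n_initial = 2/1.
P_final = (2/1) × 48.4 = 96.80 kPa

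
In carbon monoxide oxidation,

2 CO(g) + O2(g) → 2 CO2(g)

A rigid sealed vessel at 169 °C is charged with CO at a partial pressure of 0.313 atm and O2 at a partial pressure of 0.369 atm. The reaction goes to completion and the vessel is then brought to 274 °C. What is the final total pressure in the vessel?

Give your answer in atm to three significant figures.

0.650 atm

Because the vessel is rigid and T is held at 169 °C, work the stoichiometry in partial pressures (P_i = n_iRT/V).
P(O2) required for 0.313 atm of CO = (1/2) × 0.313 = 0.1565 atm; available 0.369 atm, so CO is limiting.
P(O2) remaining = 0.369 − (1/2) × 0.313 = 0.2125 atm
P(gaseous products) = (2)/2 × 0.313 = 0.3130 atm
P_total at 169 °C = 0.2125 + 0.3130 = 0.5255 atm
Scaling to 274 °C: P = 0.5255 × 547.15/442.15 = 0.6503 atm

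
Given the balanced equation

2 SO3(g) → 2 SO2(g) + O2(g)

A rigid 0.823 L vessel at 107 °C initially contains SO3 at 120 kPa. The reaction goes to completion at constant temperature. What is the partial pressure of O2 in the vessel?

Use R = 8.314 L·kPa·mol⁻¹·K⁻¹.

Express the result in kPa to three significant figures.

n(SO3)₀ = PV/RT = (120 × 0.823) / (8.314 × 380.15) = 0.03125 mol
n(O2) = (1/2) × 0.03125 = 0.01562 mol
P(O2) = nRT/V = 0.01562 × 8.314 × 380.15 / 0.823 = 59.99 kPa

60.0 kPa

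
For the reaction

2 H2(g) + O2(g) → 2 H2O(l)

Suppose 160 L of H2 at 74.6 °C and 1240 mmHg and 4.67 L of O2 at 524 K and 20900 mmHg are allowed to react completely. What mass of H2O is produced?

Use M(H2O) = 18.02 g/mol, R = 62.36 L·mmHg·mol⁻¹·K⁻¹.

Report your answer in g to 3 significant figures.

n(H2) = PV/RT = (1240 × 160) / (62.36 × 347.75) = 9.149 mol
n(O2) = PV/RT = (20900 × 4.67) / (62.36 × 524) = 2.987 mol
For 9.149 mol H2, stoichiometry requires (1/2) × 9.149 = 4.574 mol O2; 2.987 mol is available, so O2 is limiting.
n(H2O) = (2/1) × 2.987 = 5.974 mol
m(H2O) = 5.974 × 18.02 = 107.7 g

108 g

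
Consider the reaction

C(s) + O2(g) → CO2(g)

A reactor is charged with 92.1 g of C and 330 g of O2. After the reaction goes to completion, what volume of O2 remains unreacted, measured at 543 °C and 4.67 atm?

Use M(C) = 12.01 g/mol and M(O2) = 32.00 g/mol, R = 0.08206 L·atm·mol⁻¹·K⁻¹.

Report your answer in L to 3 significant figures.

37.9 L

n(C) = 92.1 / 12.01 = 7.669 mol
n(O2) = 330 / 32.00 = 10.31 mol
For 7.669 mol C, stoichiometry requires (1/1) × 7.669 = 7.669 mol O2; 10.31 mol is available, so C is limiting.
n(O2) consumed = (1/1) × 7.669 = 7.669 mol; remaining = 10.31 − 7.669 = 2.641 mol
V(O2) = nRT/P = 2.641 × 0.08206 × 816.15 / 4.67 = 37.88 L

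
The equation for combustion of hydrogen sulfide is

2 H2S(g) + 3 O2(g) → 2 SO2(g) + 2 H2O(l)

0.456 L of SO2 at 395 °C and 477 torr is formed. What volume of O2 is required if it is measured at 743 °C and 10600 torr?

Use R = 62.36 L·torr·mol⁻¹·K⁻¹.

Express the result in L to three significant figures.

0.0468 L

n(SO2) = PV/RT = (477 × 0.456) / (62.36 × 668.15) = 0.005220 mol
n(O2) = (3/2) × 0.005220 = 0.007830 mol
V = nRT/P = 0.007830 × 62.36 × 1016.15 / 10600 = 0.04681 L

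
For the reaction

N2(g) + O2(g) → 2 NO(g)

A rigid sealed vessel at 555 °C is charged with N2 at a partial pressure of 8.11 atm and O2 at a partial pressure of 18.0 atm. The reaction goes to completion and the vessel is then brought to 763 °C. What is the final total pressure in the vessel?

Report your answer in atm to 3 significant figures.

With V and T fixed, P_i ∝ n_i, so the mole ratios apply directly to partial pressures at 555 °C.
P(O2) required for 8.11 atm of N2 = (1/1) × 8.11 = 8.110 atm; available 18.0 atm, so N2 is limiting.
P(O2) remaining = 18.0 − (1/1) × 8.11 = 9.890 atm
P(gaseous products) = (2)/1 × 8.11 = 16.22 atm
P_total at 555 °C = 9.890 + 16.22 = 26.11 atm
Scaling to 763 °C: P = 26.11 × 1036.15/828.15 = 32.67 atm

32.7 atm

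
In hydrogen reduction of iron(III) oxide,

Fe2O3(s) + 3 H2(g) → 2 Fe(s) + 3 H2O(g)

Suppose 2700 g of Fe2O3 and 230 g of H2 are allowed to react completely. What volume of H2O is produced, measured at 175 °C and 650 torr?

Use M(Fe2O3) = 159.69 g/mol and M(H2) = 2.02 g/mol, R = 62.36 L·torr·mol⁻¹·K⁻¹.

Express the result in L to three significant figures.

n(Fe2O3) = 2700 / 159.69 = 16.91 mol
n(H2) = 230 / 2.02 = 113.9 mol
For 16.91 mol Fe2O3, stoichiometry requires (3/1) × 16.91 = 50.73 mol H2; 113.9 mol is available, so Fe2O3 is limiting.
n(H2O) = (3/1) × 16.91 = 50.73 mol
V(H2O) = nRT/P = 50.73 × 62.36 × 448.15 / 650 = 2181 L

2180 L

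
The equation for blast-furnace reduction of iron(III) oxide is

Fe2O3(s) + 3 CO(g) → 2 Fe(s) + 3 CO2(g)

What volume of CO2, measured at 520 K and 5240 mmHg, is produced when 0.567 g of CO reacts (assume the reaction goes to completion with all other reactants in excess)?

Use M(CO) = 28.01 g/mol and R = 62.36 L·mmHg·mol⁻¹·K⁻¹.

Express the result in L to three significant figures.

0.125 L

n(CO) = 0.5670 / 28.01 = 0.02024 mol
n(CO2) = (3/3) × 0.02024 = 0.02024 mol
V = nRT/P = 0.02024 × 62.36 × 520 / 5240 = 0.1253 L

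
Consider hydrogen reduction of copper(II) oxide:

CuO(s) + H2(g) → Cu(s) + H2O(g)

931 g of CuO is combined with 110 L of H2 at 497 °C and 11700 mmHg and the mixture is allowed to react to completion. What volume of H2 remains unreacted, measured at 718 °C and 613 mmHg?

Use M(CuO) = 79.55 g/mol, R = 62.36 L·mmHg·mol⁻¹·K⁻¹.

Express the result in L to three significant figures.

1520 L

n(CuO) = 931 / 79.55 = 11.70 mol
n(H2) = PV/RT = (11700 × 110) / (62.36 × 770.15) = 26.80 mol
For 11.70 mol CuO, stoichiometry requires (1/1) × 11.70 = 11.70 mol H2; 26.80 mol is available, so CuO is limiting.
n(H2) consumed = (1/1) × 11.70 = 11.70 mol; remaining = 26.80 − 11.70 = 15.10 mol
V(H2) = nRT/P = 15.10 × 62.36 × 991.15 / 613 = 1523 L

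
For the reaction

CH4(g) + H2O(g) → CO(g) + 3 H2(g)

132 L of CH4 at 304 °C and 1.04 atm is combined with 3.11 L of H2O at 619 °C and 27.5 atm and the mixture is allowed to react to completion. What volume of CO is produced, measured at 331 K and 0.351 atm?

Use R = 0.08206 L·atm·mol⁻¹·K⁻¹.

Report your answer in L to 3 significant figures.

90.4 L

n(CH4) = PV/RT = (1.04 × 132) / (0.08206 × 577.15) = 2.899 mol
n(H2O) = PV/RT = (27.5 × 3.11) / (0.08206 × 892.15) = 1.168 mol
For 2.899 mol CH4, stoichiometry requires (1/1) × 2.899 = 2.899 mol H2O; 1.168 mol is available, so H2O is limiting.
n(CO) = (1/1) × 1.168 = 1.168 mol
V(CO) = nRT/P = 1.168 × 0.08206 × 331 / 0.351 = 90.38 L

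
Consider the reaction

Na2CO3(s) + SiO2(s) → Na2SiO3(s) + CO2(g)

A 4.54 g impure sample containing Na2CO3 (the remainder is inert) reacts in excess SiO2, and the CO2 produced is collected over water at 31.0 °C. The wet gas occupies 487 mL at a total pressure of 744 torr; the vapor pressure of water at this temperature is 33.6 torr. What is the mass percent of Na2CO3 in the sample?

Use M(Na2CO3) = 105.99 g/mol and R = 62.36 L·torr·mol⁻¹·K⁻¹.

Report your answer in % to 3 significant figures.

42.6 %

P(CO2) = 744 − 33.6 = 710.4 torr
n(CO2) = PV/RT = (710.4 × 0.4870) / (62.36 × 304.15) = 0.01824 mol
n(Na2CO3) = (1/1) × 0.01824 = 0.01824 mol
m(Na2CO3) = 0.01824 × 105.99 = 1.933 g
%Na2CO3 = 1.933 / 4.54 × 100 = 42.58%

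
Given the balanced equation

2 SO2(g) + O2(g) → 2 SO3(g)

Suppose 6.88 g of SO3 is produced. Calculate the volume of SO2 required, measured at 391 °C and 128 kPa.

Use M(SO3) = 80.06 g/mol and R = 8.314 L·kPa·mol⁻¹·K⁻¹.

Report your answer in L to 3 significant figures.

3.71 L

n(SO3) = 6.880 / 80.06 = 0.08594 mol
n(SO2) = (2/2) × 0.08594 = 0.08594 mol
V = nRT/P = 0.08594 × 8.314 × 664.15 / 128 = 3.707 L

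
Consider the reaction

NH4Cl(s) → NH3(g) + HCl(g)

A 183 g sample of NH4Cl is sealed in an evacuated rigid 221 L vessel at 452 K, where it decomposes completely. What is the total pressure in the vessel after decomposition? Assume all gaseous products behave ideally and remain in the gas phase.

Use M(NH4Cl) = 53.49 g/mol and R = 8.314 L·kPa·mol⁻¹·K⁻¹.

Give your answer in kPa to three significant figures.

116 kPa

n(NH4Cl) = 183 / 53.49 = 3.421 mol
n(gas produced) = (2/1) × 3.421 = 6.842 mol
P = nRT/V = 6.842 × 8.314 × 452 / 221 = 116.3 kPa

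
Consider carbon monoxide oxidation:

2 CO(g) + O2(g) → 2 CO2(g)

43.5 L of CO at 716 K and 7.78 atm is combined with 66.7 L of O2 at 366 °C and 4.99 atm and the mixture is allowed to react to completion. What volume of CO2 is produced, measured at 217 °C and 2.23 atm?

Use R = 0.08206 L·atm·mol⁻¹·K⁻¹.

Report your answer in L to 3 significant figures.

n(CO) = PV/RT = (7.78 × 43.5) / (0.08206 × 716) = 5.760 mol
n(O2) = PV/RT = (4.99 × 66.7) / (0.08206 × 639.15) = 6.346 mol
For 5.760 mol CO, stoichiometry requires (1/2) × 5.760 = 2.880 mol O2; 6.346 mol is available, so CO is limiting.
n(CO2) = (2/2) × 5.760 = 5.760 mol
V(CO2) = nRT/P = 5.760 × 0.08206 × 490.15 / 2.23 = 103.9 L

104 L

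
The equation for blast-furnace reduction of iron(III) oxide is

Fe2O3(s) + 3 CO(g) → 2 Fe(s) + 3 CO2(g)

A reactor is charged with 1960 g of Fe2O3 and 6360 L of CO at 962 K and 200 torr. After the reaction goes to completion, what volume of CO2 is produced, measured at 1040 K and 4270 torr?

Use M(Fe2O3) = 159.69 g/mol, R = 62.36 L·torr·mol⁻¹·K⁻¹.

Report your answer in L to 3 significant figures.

322 L

n(Fe2O3) = 1960 / 159.69 = 12.27 mol
n(CO) = PV/RT = (200 × 6360) / (62.36 × 962) = 21.20 mol
For 12.27 mol Fe2O3, stoichiometry requires (3/1) × 12.27 = 36.81 mol CO; 21.20 mol is available, so CO is limiting.
n(CO2) = (3/3) × 21.20 = 21.20 mol
V(CO2) = nRT/P = 21.20 × 62.36 × 1040 / 4270 = 322.0 L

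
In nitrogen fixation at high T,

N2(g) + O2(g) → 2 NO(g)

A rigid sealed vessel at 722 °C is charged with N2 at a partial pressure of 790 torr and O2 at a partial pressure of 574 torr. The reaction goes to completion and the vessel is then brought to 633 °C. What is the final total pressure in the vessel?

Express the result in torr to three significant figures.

Because the vessel is rigid and T is held at 722 °C, work the stoichiometry in partial pressures (P_i = n_iRT/V).
P(O2) required for 790 torr of N2 = (1/1) × 790 = 790.0 torr; available 574 torr, so O2 is limiting.
P(N2) remaining = 790 − (1/1) × 574 = 216.0 torr
P(gaseous products) = (2)/1 × 574 = 1148 torr
P_total at 722 °C = 216.0 + 1148 = 1364 torr
Scaling to 633 °C: P = 1364 × 906.15/995.15 = 1242 torr

1240 torr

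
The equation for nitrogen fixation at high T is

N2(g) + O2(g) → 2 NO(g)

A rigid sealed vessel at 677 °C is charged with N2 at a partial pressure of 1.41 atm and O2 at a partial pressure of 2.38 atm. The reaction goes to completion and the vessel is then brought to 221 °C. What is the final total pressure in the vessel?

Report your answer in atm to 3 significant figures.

1.97 atm

With V and T fixed, P_i ∝ n_i, so the mole ratios apply directly to partial pressures at 677 °C.
P(O2) required for 1.41 atm of N2 = (1/1) × 1.41 = 1.410 atm; available 2.38 atm, so N2 is limiting.
P(O2) remaining = 2.38 − (1/1) × 1.41 = 0.9700 atm
P(gaseous products) = (2)/1 × 1.41 = 2.820 atm
P_total at 677 °C = 0.9700 + 2.820 = 3.790 atm
Scaling to 221 °C: P = 3.790 × 494.15/950.15 = 1.971 atm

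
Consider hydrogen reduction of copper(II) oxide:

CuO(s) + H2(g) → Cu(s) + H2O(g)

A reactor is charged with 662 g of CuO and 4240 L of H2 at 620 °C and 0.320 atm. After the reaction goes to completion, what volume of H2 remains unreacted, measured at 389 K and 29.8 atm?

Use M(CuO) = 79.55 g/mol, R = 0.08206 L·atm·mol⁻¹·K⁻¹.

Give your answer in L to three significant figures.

n(CuO) = 662 / 79.55 = 8.322 mol
n(H2) = PV/RT = (0.320 × 4240) / (0.08206 × 893.15) = 18.51 mol
For 8.322 mol CuO, stoichiometry requires (1/1) × 8.322 = 8.322 mol H2; 18.51 mol is available, so CuO is limiting.
n(H2) consumed = (1/1) × 8.322 = 8.322 mol; remaining = 18.51 − 8.322 = 10.19 mol
V(H2) = nRT/P = 10.19 × 0.08206 × 389 / 29.8 = 10.92 L

10.9 L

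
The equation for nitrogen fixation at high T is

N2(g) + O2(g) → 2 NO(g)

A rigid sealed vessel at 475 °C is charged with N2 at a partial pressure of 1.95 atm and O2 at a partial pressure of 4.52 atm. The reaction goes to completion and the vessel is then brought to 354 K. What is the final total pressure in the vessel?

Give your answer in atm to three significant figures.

3.06 atm

With V and T fixed, P_i ∝ n_i, so the mole ratios apply directly to partial pressures at 475 °C.
P(O2) required for 1.95 atm of N2 = (1/1) × 1.95 = 1.950 atm; available 4.52 atm, so N2 is limiting.
P(O2) remaining = 4.52 − (1/1) × 1.95 = 2.570 atm
P(gaseous products) = (2)/1 × 1.95 = 3.900 atm
P_total at 475 °C = 2.570 + 3.900 = 6.470 atm
Scaling to 354 K: P = 6.470 × 354/748.15 = 3.061 atm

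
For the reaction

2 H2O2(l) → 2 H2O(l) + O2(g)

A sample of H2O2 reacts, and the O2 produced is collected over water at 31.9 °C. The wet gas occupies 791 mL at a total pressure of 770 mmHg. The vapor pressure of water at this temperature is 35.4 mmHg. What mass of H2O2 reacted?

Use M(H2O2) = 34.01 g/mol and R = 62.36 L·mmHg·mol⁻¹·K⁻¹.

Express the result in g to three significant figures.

P(O2) = 770 − 35.4 = 734.6 mmHg
n(O2) = PV/RT = (734.6 × 0.7910) / (62.36 × 305.05) = 0.03055 mol
n(H2O2) = (2/1) × 0.03055 = 0.06110 mol
m(H2O2) = 0.06110 × 34.01 = 2.078 g

2.08 g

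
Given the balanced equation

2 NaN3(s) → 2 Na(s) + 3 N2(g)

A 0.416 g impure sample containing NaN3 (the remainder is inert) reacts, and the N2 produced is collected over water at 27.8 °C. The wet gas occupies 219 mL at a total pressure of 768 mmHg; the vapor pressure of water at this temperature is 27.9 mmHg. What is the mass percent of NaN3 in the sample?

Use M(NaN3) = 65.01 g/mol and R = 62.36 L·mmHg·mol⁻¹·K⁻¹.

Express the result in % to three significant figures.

90.0 %

P(N2) = 768 − 27.9 = 740.1 mmHg
n(N2) = PV/RT = (740.1 × 0.2190) / (62.36 × 300.95) = 0.008636 mol
n(NaN3) = (2/3) × 0.008636 = 0.005757 mol
m(NaN3) = 0.005757 × 65.01 = 0.3743 g
%NaN3 = 0.3743 / 0.416 × 100 = 89.98%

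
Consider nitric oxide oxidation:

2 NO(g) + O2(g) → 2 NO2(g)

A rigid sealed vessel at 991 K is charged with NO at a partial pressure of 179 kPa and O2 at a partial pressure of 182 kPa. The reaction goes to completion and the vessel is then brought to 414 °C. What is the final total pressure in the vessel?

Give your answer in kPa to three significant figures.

At constant V, partial pressures at 991 K are proportional to moles, so apply stoichiometry directly to pressures.
P(O2) required for 179 kPa of NO = (1/2) × 179 = 89.50 kPa; available 182 kPa, so NO is limiting.
P(O2) remaining = 182 − (1/2) × 179 = 92.50 kPa
P(gaseous products) = (2)/2 × 179 = 179.0 kPa
P_total at 991 K = 92.50 + 179.0 = 271.5 kPa
Scaling to 414 °C: P = 271.5 × 687.15/991 = 188.3 kPa

188 kPa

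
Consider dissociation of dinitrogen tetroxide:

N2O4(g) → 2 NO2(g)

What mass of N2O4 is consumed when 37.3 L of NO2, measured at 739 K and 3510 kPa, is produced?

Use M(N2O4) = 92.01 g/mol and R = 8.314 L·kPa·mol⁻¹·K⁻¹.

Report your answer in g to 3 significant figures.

980 g

n(NO2) = PV/RT = (3510 × 37.3) / (8.314 × 739) = 21.31 mol
n(N2O4) = (1/2) × 21.31 = 10.65 mol
m(N2O4) = 10.65 × 92.01 = 979.9 g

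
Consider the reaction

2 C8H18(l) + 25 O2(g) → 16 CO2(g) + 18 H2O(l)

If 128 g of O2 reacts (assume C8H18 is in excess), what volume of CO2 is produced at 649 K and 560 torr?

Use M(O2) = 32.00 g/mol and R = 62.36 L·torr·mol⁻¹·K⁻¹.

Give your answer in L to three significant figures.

n(O2) = 128.0 / 32.00 = 4.000 mol
n(CO2) = (16/25) × 4.000 = 2.560 mol
V = nRT/P = 2.560 × 62.36 × 649 / 560 = 185.0 L

185 L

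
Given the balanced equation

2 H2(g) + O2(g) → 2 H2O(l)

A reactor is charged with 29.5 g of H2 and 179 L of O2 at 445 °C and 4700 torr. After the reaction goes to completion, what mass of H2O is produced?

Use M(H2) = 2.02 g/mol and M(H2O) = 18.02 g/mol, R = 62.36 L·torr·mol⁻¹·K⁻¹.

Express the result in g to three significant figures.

263 g

n(H2) = 29.5 / 2.02 = 14.60 mol
n(O2) = PV/RT = (4700 × 179) / (62.36 × 718.15) = 18.79 mol
For 14.60 mol H2, stoichiometry requires (1/2) × 14.60 = 7.300 mol O2; 18.79 mol is available, so H2 is limiting.
n(H2O) = (2/2) × 14.60 = 14.60 mol
m(H2O) = 14.60 × 18.02 = 263.1 g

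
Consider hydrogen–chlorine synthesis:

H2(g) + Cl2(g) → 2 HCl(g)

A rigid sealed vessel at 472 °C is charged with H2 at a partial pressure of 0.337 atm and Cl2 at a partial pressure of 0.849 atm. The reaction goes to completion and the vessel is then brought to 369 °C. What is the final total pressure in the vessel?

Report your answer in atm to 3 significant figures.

At constant V, partial pressures at 472 °C are proportional to moles, so apply stoichiometry directly to pressures.
P(Cl2) required for 0.337 atm of H2 = (1/1) × 0.337 = 0.3370 atm; available 0.849 atm, so H2 is limiting.
P(Cl2) remaining = 0.849 − (1/1) × 0.337 = 0.5120 atm
P(gaseous products) = (2)/1 × 0.337 = 0.6740 atm
P_total at 472 °C = 0.5120 + 0.6740 = 1.186 atm
Scaling to 369 °C: P = 1.186 × 642.15/745.15 = 1.022 atm

1.02 atm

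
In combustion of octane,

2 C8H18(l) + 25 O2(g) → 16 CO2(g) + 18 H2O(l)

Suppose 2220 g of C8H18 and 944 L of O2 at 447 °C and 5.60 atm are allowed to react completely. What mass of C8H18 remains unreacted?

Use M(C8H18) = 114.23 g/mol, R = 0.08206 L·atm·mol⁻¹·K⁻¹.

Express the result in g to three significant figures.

n(C8H18) = 2220 / 114.23 = 19.43 mol
n(O2) = PV/RT = (5.60 × 944) / (0.08206 × 720.15) = 89.46 mol
For 19.43 mol C8H18, stoichiometry requires (25/2) × 19.43 = 242.9 mol O2; 89.46 mol is available, so O2 is limiting.
n(C8H18) consumed = (2/25) × 89.46 = 7.157 mol; remaining = 19.43 − 7.157 = 12.27 mol
m(C8H18) = 12.27 × 114.23 = 1402 g

1400 g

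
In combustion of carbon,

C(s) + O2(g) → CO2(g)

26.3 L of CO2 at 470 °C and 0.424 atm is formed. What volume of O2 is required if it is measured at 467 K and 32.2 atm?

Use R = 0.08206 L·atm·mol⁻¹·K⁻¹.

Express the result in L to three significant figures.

n(CO2) = PV/RT = (0.424 × 26.3) / (0.08206 × 743.15) = 0.1829 mol
n(O2) = (1/1) × 0.1829 = 0.1829 mol
V = nRT/P = 0.1829 × 0.08206 × 467 / 32.2 = 0.2177 L

0.218 L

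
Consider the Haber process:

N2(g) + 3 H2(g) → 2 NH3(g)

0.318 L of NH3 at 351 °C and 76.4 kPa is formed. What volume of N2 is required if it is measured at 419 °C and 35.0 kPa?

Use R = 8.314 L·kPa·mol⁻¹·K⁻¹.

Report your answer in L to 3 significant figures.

n(NH3) = PV/RT = (76.4 × 0.318) / (8.314 × 624.15) = 0.004682 mol
n(N2) = (1/2) × 0.004682 = 0.002341 mol
V = nRT/P = 0.002341 × 8.314 × 692.15 / 35.0 = 0.3849 L

0.385 L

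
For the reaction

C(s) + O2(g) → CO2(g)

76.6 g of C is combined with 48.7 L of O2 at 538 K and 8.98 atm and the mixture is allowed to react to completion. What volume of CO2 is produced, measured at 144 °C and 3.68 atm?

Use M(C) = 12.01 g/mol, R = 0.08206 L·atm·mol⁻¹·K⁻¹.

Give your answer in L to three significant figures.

59.3 L

n(C) = 76.6 / 12.01 = 6.378 mol
n(O2) = PV/RT = (8.98 × 48.7) / (0.08206 × 538) = 9.906 mol
For 6.378 mol C, stoichiometry requires (1/1) × 6.378 = 6.378 mol O2; 9.906 mol is available, so C is limiting.
n(CO2) = (1/1) × 6.378 = 6.378 mol
V(CO2) = nRT/P = 6.378 × 0.08206 × 417.15 / 3.68 = 59.33 L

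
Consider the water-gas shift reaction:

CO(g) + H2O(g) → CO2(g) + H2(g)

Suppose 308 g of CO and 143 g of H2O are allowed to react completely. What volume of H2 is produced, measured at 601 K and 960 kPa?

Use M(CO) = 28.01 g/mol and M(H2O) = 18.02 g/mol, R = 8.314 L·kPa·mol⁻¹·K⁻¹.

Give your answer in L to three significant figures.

n(CO) = 308 / 28.01 = 11.00 mol
n(H2O) = 143 / 18.02 = 7.936 mol
For 11.00 mol CO, stoichiometry requires (1/1) × 11.00 = 11.00 mol H2O; 7.936 mol is available, so H2O is limiting.
n(H2) = (1/1) × 7.936 = 7.936 mol
V(H2) = nRT/P = 7.936 × 8.314 × 601 / 960 = 41.31 L

41.3 L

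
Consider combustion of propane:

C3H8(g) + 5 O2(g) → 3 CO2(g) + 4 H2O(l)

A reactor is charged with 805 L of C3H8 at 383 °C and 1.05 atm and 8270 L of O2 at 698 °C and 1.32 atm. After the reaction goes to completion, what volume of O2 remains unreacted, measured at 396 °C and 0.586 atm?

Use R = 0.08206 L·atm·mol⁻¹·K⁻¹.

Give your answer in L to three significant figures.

n(C3H8) = PV/RT = (1.05 × 805) / (0.08206 × 656.15) = 15.70 mol
n(O2) = PV/RT = (1.32 × 8270) / (0.08206 × 971.15) = 137.0 mol
For 15.70 mol C3H8, stoichiometry requires (5/1) × 15.70 = 78.50 mol O2; 137.0 mol is available, so C3H8 is limiting.
n(O2) consumed = (5/1) × 15.70 = 78.50 mol; remaining = 137.0 − 78.50 = 58.50 mol
V(O2) = nRT/P = 58.50 × 0.08206 × 669.15 / 0.586 = 5482 L

5480 L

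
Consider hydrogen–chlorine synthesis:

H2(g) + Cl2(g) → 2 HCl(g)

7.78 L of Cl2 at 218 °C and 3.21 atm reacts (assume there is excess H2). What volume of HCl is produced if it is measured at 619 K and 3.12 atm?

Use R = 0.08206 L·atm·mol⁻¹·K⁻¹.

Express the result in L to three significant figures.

n(Cl2) = PV/RT = (3.21 × 7.78) / (0.08206 × 491.15) = 0.6196 mol
n(HCl) = (2/1) × 0.6196 = 1.239 mol
V = nRT/P = 1.239 × 0.08206 × 619 / 3.12 = 20.17 L

20.2 L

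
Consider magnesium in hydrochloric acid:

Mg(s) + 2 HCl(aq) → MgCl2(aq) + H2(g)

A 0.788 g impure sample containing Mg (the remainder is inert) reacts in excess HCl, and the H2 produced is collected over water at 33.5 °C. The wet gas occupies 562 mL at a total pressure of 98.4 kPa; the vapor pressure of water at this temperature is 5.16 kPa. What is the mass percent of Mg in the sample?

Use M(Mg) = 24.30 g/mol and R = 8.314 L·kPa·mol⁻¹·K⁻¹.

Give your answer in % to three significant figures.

63.4 %

P(H2) = 98.4 − 5.16 = 93.24 kPa
n(H2) = PV/RT = (93.24 × 0.5620) / (8.314 × 306.65) = 0.02055 mol
n(Mg) = (1/1) × 0.02055 = 0.02055 mol
m(Mg) = 0.02055 × 24.30 = 0.4994 g
%Mg = 0.4994 / 0.788 × 100 = 63.38%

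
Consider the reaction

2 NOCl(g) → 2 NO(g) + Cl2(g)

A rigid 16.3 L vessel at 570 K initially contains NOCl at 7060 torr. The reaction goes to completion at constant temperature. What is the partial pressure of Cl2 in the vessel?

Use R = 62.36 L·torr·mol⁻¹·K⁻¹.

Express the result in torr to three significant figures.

3530 torr

n(NOCl)₀ = PV/RT = (7060 × 16.3) / (62.36 × 570) = 3.238 mol
n(Cl2) = (1/2) × 3.238 = 1.619 mol
P(Cl2) = nRT/V = 1.619 × 62.36 × 570 / 16.3 = 3531 torr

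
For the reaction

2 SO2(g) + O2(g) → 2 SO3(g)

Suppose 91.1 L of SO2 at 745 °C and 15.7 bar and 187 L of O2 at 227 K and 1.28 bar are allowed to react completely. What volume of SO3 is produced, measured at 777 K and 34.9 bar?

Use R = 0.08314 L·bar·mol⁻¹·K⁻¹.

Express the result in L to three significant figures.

31.3 L

n(SO2) = PV/RT = (15.7 × 91.1) / (0.08314 × 1018.15) = 16.90 mol
n(O2) = PV/RT = (1.28 × 187) / (0.08314 × 227) = 12.68 mol
For 16.90 mol SO2, stoichiometry requires (1/2) × 16.90 = 8.450 mol O2; 12.68 mol is available, so SO2 is limiting.
n(SO3) = (2/2) × 16.90 = 16.90 mol
V(SO3) = nRT/P = 16.90 × 0.08314 × 777 / 34.9 = 31.28 L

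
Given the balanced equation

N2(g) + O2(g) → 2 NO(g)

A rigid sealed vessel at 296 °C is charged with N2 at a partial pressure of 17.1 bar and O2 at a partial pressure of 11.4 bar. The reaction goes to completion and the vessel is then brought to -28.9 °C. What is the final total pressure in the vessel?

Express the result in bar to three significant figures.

With V and T fixed, P_i ∝ n_i, so the mole ratios apply directly to partial pressures at 296 °C.
P(O2) required for 17.1 bar of N2 = (1/1) × 17.1 = 17.10 bar; available 11.4 bar, so O2 is limiting.
P(N2) remaining = 17.1 − (1/1) × 11.4 = 5.700 bar
P(gaseous products) = (2)/1 × 11.4 = 22.80 bar
P_total at 296 °C = 5.700 + 22.80 = 28.50 bar
Scaling to -28.9 °C: P = 28.50 × 244.25/569.15 = 12.23 bar

12.2 bar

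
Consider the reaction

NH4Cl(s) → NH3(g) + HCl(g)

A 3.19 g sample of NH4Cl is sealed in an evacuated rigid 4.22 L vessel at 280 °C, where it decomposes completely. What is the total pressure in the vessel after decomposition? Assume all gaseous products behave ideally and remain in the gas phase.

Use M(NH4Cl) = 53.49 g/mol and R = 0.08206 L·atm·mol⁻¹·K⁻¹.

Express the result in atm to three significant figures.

n(NH4Cl) = 3.19 / 53.49 = 0.05964 mol
n(gas produced) = (2/1) × 0.05964 = 0.1193 mol
P = nRT/V = 0.1193 × 0.08206 × 553.15 / 4.22 = 1.283 atm

1.28 atm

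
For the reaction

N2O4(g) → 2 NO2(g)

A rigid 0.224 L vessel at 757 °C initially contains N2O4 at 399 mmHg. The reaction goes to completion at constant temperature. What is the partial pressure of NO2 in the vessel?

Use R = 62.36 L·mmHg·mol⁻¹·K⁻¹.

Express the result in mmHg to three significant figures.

798 mmHg

n(N2O4)₀ = PV/RT = (399 × 0.224) / (62.36 × 1030.15) = 0.001391 mol
n(NO2) = (2/1) × 0.001391 = 0.002782 mol
P(NO2) = nRT/V = 0.002782 × 62.36 × 1030.15 / 0.224 = 797.8 mmHg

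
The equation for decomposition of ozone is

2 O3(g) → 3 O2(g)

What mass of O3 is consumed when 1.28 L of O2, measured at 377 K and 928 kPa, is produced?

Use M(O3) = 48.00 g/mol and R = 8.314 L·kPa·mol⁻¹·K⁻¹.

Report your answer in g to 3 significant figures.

n(O2) = PV/RT = (928 × 1.28) / (8.314 × 377) = 0.3790 mol
n(O3) = (2/3) × 0.3790 = 0.2527 mol
m(O3) = 0.2527 × 48.00 = 12.13 g

12.1 g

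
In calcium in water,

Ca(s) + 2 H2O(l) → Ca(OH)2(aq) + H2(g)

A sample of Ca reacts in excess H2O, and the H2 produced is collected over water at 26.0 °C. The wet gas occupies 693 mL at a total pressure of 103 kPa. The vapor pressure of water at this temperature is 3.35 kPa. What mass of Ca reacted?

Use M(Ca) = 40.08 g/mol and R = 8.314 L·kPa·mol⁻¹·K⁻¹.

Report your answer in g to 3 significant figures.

P(H2) = 103 − 3.35 = 99.65 kPa
n(H2) = PV/RT = (99.65 × 0.6930) / (8.314 × 299.15) = 0.02777 mol
n(Ca) = (1/1) × 0.02777 = 0.02777 mol
m(Ca) = 0.02777 × 40.08 = 1.113 g

1.11 g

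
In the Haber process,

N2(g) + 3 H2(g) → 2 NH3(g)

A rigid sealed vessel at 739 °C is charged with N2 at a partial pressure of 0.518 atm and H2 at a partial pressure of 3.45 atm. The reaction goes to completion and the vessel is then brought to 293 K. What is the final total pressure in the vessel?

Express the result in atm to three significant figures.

0.849 atm

With V and T fixed, P_i ∝ n_i, so the mole ratios apply directly to partial pressures at 739 °C.
P(H2) required for 0.518 atm of N2 = (3/1) × 0.518 = 1.554 atm; available 3.45 atm, so N2 is limiting.
P(H2) remaining = 3.45 − (3/1) × 0.518 = 1.896 atm
P(gaseous products) = (2)/1 × 0.518 = 1.036 atm
P_total at 739 °C = 1.896 + 1.036 = 2.932 atm
Scaling to 293 K: P = 2.932 × 293/1012.15 = 0.8488 atm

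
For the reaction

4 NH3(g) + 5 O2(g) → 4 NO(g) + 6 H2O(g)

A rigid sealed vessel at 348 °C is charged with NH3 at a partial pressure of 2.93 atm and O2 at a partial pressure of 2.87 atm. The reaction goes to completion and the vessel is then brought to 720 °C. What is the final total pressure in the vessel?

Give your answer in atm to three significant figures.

Because the vessel is rigid and T is held at 348 °C, work the stoichiometry in partial pressures (P_i = n_iRT/V).
P(O2) required for 2.93 atm of NH3 = (5/4) × 2.93 = 3.663 atm; available 2.87 atm, so O2 is limiting.
P(NH3) remaining = 2.93 − (4/5) × 2.87 = 0.6340 atm
P(gaseous products) = (4+6)/5 × 2.87 = 5.740 atm
P_total at 348 °C = 0.6340 + 5.740 = 6.374 atm
Scaling to 720 °C: P = 6.374 × 993.15/621.15 = 10.19 atm

10.2 atm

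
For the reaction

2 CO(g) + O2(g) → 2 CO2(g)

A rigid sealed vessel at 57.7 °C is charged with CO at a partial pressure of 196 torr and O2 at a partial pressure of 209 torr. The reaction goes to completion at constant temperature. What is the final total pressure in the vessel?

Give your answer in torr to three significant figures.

307 torr

With V and T fixed, P_i ∝ n_i, so the mole ratios apply directly to partial pressures at 57.7 °C.
P(O2) required for 196 torr of CO = (1/2) × 196 = 98.00 torr; available 209 torr, so CO is limiting.
P(O2) remaining = 209 − (1/2) × 196 = 111.0 torr
P(gaseous products) = (2)/2 × 196 = 196.0 torr
P_total at 57.7 °C = 111.0 + 196.0 = 307.0 torr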